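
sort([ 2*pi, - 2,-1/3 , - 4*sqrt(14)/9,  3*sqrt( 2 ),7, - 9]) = [-9, - 2, - 4*sqrt( 14)/9,-1/3, 3*sqrt(2),2*pi, 7 ] 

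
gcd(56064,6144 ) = 768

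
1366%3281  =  1366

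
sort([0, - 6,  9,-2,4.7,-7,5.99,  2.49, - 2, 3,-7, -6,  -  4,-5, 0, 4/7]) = [-7, - 7, - 6, - 6, -5,  -  4 ,  -  2, - 2,0 , 0, 4/7, 2.49, 3, 4.7,  5.99,9 ] 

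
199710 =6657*30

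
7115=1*7115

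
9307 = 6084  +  3223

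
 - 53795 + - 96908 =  - 150703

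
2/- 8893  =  -2/8893 = -0.00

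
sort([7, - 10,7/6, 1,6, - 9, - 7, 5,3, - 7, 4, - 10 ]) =[-10,-10,-9,-7, - 7 , 1,7/6, 3  ,  4,5,6,7 ] 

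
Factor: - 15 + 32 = 17 = 17^1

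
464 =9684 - 9220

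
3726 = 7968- 4242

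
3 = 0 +3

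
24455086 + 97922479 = 122377565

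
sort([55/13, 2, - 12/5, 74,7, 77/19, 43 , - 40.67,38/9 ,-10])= [-40.67,-10, - 12/5, 2,77/19 , 38/9,55/13 , 7,43,74 ]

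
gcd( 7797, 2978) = 1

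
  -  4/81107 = -1 + 81103/81107 = - 0.00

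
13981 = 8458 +5523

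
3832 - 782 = 3050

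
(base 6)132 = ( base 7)110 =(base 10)56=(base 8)70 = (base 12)48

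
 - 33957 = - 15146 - 18811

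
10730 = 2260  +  8470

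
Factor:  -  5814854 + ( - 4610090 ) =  - 10424944=-2^4 *17^1* 38327^1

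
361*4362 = 1574682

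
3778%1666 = 446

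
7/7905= 7/7905 = 0.00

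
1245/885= 1 + 24/59 = 1.41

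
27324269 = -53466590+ 80790859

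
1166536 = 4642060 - 3475524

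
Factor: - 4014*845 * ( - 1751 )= 2^1*3^2*5^1 * 13^2 *17^1*103^1 * 223^1 = 5939094330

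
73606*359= 26424554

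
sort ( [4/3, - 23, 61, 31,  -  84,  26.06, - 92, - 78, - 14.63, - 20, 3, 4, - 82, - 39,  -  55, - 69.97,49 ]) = [ - 92, - 84, - 82, - 78, - 69.97, - 55, - 39, - 23, - 20, - 14.63, 4/3, 3, 4 , 26.06, 31, 49,61]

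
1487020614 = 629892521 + 857128093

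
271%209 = 62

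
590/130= 4 + 7/13 =4.54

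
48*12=576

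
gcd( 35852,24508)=4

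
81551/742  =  109  +  673/742  =  109.91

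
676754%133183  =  10839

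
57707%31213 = 26494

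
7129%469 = 94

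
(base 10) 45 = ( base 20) 25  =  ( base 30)1F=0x2D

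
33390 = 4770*7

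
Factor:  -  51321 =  - 3^1*17107^1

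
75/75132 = 25/25044 = 0.00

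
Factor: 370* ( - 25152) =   -  9306240=   -2^7*3^1*5^1 * 37^1*131^1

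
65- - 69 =134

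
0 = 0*132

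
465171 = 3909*119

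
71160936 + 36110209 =107271145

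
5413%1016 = 333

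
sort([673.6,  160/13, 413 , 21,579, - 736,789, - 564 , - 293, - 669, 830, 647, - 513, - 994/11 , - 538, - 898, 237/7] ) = [ - 898, - 736, - 669,-564, - 538, - 513, - 293, -994/11, 160/13,21 , 237/7,  413 , 579,647, 673.6,789, 830 ] 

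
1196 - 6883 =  - 5687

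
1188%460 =268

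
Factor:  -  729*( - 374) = 2^1 * 3^6*11^1  *  17^1 = 272646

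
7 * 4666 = 32662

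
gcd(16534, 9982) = 14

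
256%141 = 115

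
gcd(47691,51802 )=1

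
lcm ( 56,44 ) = 616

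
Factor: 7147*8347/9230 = 2^( - 1)*5^(-1 )*7^1*13^( - 1 )*17^1*71^( - 1)*  491^1*1021^1 = 59656009/9230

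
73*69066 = 5041818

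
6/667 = 6/667 = 0.01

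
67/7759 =67/7759 =0.01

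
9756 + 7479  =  17235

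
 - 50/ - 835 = 10/167 = 0.06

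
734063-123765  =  610298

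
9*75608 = 680472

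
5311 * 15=79665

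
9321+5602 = 14923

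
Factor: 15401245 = 5^1*151^1 * 20399^1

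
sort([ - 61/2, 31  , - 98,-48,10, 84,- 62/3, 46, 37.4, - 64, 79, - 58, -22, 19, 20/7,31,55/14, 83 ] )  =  [ -98, - 64,-58, - 48, - 61/2, - 22, - 62/3, 20/7,55/14, 10, 19, 31, 31,37.4, 46, 79, 83,  84 ] 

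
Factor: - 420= - 2^2*3^1*5^1*7^1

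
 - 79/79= - 1 = - 1.00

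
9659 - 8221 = 1438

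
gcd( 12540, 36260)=20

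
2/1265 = 2/1265 = 0.00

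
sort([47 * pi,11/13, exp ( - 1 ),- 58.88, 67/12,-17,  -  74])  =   [ - 74 , - 58.88,- 17,  exp( - 1 ) , 11/13,67/12,47*pi]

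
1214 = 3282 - 2068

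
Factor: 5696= 2^6*89^1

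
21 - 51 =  - 30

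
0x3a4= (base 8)1644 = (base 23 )1HC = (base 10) 932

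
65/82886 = 65/82886 = 0.00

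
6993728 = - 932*( - 7504)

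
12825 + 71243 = 84068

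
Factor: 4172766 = 2^1 * 3^1 *13^1 * 61^1*877^1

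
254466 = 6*42411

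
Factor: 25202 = 2^1*12601^1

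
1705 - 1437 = 268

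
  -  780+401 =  -379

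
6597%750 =597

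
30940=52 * 595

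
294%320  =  294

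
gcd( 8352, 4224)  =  96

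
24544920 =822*29860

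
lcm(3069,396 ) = 12276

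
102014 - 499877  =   - 397863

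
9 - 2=7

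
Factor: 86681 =7^2 * 29^1 * 61^1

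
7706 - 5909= 1797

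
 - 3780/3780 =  - 1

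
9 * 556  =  5004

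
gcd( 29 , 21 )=1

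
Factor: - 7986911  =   - 23^1*347257^1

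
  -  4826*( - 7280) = 35133280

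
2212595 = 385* 5747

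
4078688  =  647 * 6304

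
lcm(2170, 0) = 0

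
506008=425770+80238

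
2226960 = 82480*27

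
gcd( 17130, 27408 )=3426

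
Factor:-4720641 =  - 3^1*1573547^1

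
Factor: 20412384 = 2^5* 3^1*19^3*31^1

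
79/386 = 79/386 = 0.20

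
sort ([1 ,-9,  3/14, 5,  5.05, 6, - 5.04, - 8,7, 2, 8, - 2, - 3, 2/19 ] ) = [-9,  -  8, - 5.04, - 3, - 2, 2/19, 3/14, 1, 2, 5, 5.05, 6, 7,8 ] 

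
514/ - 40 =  - 13+ 3/20 = - 12.85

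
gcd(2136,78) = 6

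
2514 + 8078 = 10592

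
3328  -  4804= - 1476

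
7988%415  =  103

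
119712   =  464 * 258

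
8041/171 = 8041/171= 47.02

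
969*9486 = 9191934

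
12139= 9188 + 2951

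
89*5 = 445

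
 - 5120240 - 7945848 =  - 13066088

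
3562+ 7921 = 11483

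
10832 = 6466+4366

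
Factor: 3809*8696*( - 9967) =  - 330137578888 = - 2^3*13^1*293^1*  1087^1*9967^1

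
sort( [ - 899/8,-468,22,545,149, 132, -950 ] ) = [ - 950, - 468 ,  -  899/8,22,132,149,545]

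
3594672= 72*49926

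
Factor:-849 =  - 3^1 * 283^1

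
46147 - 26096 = 20051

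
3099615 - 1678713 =1420902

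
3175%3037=138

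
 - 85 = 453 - 538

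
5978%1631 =1085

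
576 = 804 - 228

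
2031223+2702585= 4733808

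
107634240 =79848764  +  27785476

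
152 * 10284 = 1563168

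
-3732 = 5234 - 8966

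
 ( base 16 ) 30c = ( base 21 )1G3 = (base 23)1AL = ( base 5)11110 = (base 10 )780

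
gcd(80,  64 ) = 16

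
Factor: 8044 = 2^2*2011^1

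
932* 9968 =9290176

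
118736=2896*41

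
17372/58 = 299 + 15/29 = 299.52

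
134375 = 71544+62831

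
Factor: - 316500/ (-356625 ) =2^2 * 3^( - 1 )*211^1*317^(-1) = 844/951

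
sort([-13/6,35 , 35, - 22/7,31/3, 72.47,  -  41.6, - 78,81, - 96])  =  [ -96, - 78, - 41.6,-22/7, - 13/6, 31/3, 35, 35, 72.47,  81] 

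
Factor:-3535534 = - 2^1 * 1767767^1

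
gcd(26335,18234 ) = 1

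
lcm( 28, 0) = 0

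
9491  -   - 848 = 10339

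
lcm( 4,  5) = 20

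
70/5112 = 35/2556 = 0.01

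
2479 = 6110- 3631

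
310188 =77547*4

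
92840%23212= 23204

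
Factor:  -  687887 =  - 53^1* 12979^1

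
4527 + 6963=11490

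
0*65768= 0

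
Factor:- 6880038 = -2^1*3^1*11^1*104243^1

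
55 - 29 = 26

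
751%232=55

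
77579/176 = 77579/176 = 440.79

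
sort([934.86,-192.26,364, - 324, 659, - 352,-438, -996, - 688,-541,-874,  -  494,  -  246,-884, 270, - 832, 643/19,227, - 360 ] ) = [- 996, - 884, - 874,-832,-688,-541, - 494,-438,-360, - 352,  -  324, - 246, - 192.26,643/19,227, 270, 364,659,934.86]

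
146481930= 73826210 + 72655720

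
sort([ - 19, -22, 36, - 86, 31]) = [ - 86,-22, - 19, 31 , 36 ]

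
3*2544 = 7632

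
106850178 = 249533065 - 142682887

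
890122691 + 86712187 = 976834878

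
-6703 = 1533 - 8236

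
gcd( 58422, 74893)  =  91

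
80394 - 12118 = 68276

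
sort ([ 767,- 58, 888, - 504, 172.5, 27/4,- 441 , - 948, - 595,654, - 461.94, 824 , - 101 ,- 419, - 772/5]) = [-948, - 595,- 504,-461.94 ,  -  441,  -  419, - 772/5, - 101, - 58,27/4, 172.5,654, 767 , 824 , 888] 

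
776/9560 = 97/1195 = 0.08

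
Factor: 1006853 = 1006853^1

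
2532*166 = 420312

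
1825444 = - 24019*( - 76) 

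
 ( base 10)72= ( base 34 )24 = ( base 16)48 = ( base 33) 26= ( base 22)36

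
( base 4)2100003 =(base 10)9219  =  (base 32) 903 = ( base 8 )22003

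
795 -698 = 97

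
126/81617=126/81617 = 0.00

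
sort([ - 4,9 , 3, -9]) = [ - 9,- 4,3, 9 ] 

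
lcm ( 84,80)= 1680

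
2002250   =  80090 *25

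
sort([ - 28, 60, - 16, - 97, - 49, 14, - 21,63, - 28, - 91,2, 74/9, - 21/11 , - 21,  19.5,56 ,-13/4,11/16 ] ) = [ - 97, - 91,- 49, - 28,- 28,-21, - 21, - 16, - 13/4, - 21/11, 11/16, 2,  74/9,14,19.5,56,60, 63]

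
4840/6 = 2420/3 = 806.67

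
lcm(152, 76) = 152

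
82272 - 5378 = 76894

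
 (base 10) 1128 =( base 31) 15c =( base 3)1112210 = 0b10001101000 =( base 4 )101220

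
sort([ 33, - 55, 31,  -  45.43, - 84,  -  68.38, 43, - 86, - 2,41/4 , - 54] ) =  [ - 86,  -  84, -68.38,  -  55, - 54 , - 45.43,  -  2 , 41/4,31,33, 43] 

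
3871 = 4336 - 465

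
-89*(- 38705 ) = 3444745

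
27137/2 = 13568 + 1/2= 13568.50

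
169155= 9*18795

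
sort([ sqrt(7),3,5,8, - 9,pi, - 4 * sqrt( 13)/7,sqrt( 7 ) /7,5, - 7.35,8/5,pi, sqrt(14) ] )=[ -9, - 7.35 , - 4*sqrt(13 ) /7,  sqrt (7) /7,8/5,sqrt( 7),  3, pi, pi,sqrt(14),5, 5 , 8]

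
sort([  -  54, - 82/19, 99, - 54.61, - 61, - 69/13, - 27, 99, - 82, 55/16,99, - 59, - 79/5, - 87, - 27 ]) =[  -  87, - 82, - 61,-59, - 54.61, - 54, - 27 ,- 27, - 79/5, - 69/13, - 82/19,55/16,  99,99,99] 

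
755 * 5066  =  3824830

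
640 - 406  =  234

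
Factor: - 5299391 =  - 47^2*2399^1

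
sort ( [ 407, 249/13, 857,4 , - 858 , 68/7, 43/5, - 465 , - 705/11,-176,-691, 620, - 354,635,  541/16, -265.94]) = [ - 858, - 691, - 465, - 354, - 265.94, - 176, - 705/11, 4, 43/5,68/7,249/13 , 541/16, 407, 620, 635, 857]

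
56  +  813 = 869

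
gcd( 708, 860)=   4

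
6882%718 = 420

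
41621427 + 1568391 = 43189818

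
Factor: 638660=2^2*5^1*11^1*2903^1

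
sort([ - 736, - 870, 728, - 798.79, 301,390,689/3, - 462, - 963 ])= [ - 963, - 870, - 798.79,- 736 , -462, 689/3 , 301, 390, 728]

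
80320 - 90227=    - 9907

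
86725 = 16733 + 69992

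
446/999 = 446/999= 0.45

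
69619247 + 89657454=159276701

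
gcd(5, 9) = 1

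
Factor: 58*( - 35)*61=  - 2^1*  5^1*7^1*29^1*61^1 = - 123830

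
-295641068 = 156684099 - 452325167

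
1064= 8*133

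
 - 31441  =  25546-56987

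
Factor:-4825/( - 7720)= 5/8 = 2^ (-3)*  5^1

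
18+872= 890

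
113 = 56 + 57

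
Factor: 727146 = 2^1*3^2*7^1*29^1*199^1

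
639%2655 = 639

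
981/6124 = 981/6124  =  0.16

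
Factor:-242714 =-2^1 * 121357^1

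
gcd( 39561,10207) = 1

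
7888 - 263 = 7625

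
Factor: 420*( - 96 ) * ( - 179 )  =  2^7*3^2 * 5^1*7^1*179^1 = 7217280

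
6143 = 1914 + 4229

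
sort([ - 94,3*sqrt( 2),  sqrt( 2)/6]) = [ - 94,  sqrt( 2 )/6,  3 * sqrt( 2)]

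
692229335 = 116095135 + 576134200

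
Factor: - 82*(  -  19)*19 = 2^1*19^2 * 41^1 = 29602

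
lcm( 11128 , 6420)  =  166920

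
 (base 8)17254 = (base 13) 3760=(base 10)7852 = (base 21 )HGJ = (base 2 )1111010101100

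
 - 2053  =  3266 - 5319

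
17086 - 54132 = - 37046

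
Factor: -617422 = -2^1 * 13^1*23747^1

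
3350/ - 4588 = - 1675/2294 = - 0.73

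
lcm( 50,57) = 2850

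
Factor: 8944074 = 2^1*3^3*17^1*9743^1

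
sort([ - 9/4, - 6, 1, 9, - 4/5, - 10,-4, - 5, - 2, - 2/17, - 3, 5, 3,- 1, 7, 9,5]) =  [-10,  -  6, - 5, - 4, - 3,-9/4, - 2, - 1,  -  4/5, - 2/17,1, 3, 5, 5,7,  9, 9 ] 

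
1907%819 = 269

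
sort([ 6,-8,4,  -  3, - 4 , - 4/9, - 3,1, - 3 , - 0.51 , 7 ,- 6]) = [- 8, - 6, - 4 ,-3,-3, - 3,-0.51,-4/9,1,4, 6,7]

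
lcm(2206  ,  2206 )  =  2206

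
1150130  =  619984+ 530146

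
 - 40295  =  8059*(-5)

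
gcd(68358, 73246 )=2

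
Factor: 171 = 3^2*19^1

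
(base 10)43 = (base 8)53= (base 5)133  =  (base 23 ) 1K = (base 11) 3a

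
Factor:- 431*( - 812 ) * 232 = 81193504 = 2^5*7^1*29^2*431^1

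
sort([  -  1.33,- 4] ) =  [  -  4,  -  1.33]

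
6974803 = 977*7139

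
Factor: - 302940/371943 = -2^2*3^2*5^1*13^(-1)*17^( - 1 ) = - 180/221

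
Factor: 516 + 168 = 2^2*3^2*19^1=684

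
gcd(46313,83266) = 1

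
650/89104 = 325/44552  =  0.01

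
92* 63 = 5796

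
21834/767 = 28 + 358/767 = 28.47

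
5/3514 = 5/3514 = 0.00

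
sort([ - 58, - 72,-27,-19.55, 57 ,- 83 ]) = [-83, - 72, - 58, - 27,  -  19.55, 57]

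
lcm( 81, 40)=3240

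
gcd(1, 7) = 1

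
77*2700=207900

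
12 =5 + 7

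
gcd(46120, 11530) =11530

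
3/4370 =3/4370 = 0.00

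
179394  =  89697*2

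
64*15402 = 985728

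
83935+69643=153578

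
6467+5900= 12367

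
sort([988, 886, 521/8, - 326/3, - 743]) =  [ - 743, - 326/3,521/8,886,  988 ]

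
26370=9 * 2930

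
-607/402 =-607/402 = - 1.51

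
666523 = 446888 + 219635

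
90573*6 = 543438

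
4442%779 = 547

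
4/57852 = 1/14463 =0.00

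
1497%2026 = 1497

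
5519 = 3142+2377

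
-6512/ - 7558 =3256/3779 = 0.86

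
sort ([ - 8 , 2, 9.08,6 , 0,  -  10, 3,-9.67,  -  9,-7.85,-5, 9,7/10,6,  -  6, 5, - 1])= [ - 10, - 9.67,-9, - 8, - 7.85,-6, - 5,-1, 0, 7/10, 2, 3, 5,  6,6, 9, 9.08]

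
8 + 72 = 80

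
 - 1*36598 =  - 36598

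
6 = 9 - 3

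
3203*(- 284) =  - 909652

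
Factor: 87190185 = 3^1*5^1*89^1 * 241^1 * 271^1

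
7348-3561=3787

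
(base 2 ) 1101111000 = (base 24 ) 1d0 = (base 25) 1ad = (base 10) 888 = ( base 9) 1186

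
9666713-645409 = 9021304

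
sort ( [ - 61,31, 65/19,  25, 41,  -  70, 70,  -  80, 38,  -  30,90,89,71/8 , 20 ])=[ - 80, - 70,-61, - 30,65/19, 71/8 , 20,25, 31, 38, 41,70,89,90]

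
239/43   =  239/43= 5.56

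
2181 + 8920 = 11101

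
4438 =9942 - 5504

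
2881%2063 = 818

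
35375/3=35375/3  =  11791.67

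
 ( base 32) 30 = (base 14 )6c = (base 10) 96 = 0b1100000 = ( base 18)56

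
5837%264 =29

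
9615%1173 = 231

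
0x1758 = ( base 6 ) 43400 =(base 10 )5976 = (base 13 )2949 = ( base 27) 859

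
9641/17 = 9641/17 = 567.12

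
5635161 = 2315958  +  3319203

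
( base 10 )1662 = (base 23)336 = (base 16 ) 67e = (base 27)27F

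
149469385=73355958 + 76113427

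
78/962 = 3/37 = 0.08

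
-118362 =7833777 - 7952139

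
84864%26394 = 5682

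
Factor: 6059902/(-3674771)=-2^1*17^( - 1)*19^( - 1)*23^1*31^( - 1)*103^1*367^( - 1)*1279^1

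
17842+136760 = 154602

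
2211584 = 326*6784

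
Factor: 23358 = 2^1  *3^1 * 17^1*229^1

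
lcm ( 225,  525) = 1575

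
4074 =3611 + 463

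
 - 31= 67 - 98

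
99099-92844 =6255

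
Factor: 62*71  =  2^1*31^1 * 71^1 =4402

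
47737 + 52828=100565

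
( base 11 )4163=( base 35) 4HJ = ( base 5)134024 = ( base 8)12612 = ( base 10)5514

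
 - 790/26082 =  - 1 + 12646/13041 = - 0.03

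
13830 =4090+9740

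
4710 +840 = 5550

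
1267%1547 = 1267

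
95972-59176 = 36796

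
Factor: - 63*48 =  - 3024  =  - 2^4*3^3*7^1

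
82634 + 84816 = 167450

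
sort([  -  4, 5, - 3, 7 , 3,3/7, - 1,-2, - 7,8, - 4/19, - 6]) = [ - 7, - 6 , - 4 ,  -  3 , - 2, - 1, - 4/19, 3/7, 3,5,7 , 8 ] 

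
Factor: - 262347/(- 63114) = 2^ ( - 1 ) *67^( - 1)*557^1 = 557/134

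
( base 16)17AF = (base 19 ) gf2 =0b1011110101111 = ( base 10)6063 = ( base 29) 762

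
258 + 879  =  1137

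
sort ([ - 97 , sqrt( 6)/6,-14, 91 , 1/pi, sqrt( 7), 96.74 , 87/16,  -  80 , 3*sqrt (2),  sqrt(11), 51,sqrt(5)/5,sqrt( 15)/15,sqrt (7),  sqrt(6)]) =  [  -  97, - 80, - 14, sqrt (15 ) /15, 1/pi,sqrt(6)/6,  sqrt(5 ) /5,sqrt( 6),  sqrt(7) , sqrt (7),sqrt( 11), 3*sqrt (2 ),87/16,51, 91, 96.74]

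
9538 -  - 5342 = 14880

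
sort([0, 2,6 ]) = [ 0, 2,6]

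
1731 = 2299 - 568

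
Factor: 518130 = 2^1* 3^3 * 5^1*19^1*101^1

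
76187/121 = 629 + 78/121 = 629.64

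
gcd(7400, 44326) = 74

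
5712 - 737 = 4975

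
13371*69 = 922599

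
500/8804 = 125/2201 = 0.06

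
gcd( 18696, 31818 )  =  6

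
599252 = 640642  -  41390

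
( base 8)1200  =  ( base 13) 3a3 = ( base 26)OG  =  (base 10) 640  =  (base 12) 454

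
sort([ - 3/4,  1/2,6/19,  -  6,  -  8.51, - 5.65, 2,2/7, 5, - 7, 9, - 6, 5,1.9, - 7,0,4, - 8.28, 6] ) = [ - 8.51,-8.28 , - 7,-7, - 6, - 6, - 5.65, - 3/4,0,2/7 , 6/19 , 1/2,1.9,2,4 , 5,5,  6, 9 ]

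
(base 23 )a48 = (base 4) 1110032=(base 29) 6BP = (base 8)12416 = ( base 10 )5390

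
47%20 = 7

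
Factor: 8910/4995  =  66/37 = 2^1 * 3^1*11^1 * 37^( - 1 ) 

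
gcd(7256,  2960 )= 8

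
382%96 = 94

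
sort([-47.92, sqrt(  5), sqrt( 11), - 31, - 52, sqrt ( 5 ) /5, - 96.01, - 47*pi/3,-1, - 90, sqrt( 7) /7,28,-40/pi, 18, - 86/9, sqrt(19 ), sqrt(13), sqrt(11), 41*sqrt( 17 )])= [ - 96.01, - 90,  -  52,-47*pi/3, - 47.92,  -  31, - 40/pi, - 86/9, - 1, sqrt( 7) /7, sqrt (5 )/5, sqrt( 5 ), sqrt (11), sqrt (11),sqrt ( 13), sqrt(19 ), 18, 28, 41*sqrt( 17)]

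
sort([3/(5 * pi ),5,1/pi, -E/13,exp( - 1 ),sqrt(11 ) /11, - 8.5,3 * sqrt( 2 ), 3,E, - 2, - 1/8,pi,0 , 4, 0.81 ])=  [ - 8.5,-2, -E/13, - 1/8,0, 3/ (5*pi ),sqrt(11 )/11,1/pi, exp( - 1 ),0.81,E,3, pi,4, 3 * sqrt ( 2 ) , 5 ] 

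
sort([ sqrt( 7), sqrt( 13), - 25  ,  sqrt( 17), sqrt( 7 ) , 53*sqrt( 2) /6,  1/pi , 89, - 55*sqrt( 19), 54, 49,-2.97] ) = [ - 55*sqrt( 19 ), - 25, - 2.97,1/pi,sqrt( 7),sqrt( 7),  sqrt( 13), sqrt(17), 53*sqrt( 2 )/6,49,  54, 89]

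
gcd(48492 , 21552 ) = 5388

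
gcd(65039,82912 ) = 1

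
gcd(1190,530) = 10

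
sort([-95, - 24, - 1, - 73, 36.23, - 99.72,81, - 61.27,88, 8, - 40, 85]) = [ - 99.72, -95, - 73,-61.27, - 40,-24, - 1,8,36.23,81,85,88 ] 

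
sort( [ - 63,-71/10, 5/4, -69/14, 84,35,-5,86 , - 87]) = [ - 87, - 63, - 71/10,-5, - 69/14,5/4, 35,84, 86 ]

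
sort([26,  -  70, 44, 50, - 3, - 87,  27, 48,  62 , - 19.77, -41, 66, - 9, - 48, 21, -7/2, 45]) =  [-87, - 70, - 48, - 41,-19.77, - 9, -7/2, - 3,21, 26, 27,  44, 45 , 48, 50 , 62,66]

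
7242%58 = 50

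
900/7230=30/241=0.12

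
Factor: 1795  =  5^1 * 359^1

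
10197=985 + 9212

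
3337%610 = 287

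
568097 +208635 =776732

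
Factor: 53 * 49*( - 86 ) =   -  223342= - 2^1*7^2 * 43^1*53^1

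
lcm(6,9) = 18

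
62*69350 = 4299700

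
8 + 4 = 12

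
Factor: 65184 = 2^5*3^1*7^1* 97^1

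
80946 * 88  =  7123248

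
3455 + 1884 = 5339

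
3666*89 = 326274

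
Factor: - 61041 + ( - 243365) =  - 2^1*152203^1=- 304406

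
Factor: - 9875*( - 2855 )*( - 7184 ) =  - 2^4*5^4*79^1*449^1 * 571^1   =  - 202539410000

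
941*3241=3049781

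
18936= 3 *6312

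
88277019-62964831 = 25312188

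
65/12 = 65/12 =5.42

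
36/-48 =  - 1 + 1/4  =  - 0.75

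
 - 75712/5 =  - 75712/5 = -15142.40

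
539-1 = 538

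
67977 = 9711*7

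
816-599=217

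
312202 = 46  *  6787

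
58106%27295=3516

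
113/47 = 113/47 =2.40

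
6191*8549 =52926859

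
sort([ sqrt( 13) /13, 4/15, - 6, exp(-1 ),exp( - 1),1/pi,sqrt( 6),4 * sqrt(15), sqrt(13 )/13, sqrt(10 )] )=[ - 6, 4/15,  sqrt (13)/13, sqrt(13)/13, 1/pi, exp( -1 ),exp (- 1), sqrt ( 6),sqrt(10 ),4*sqrt( 15 ) ]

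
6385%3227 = 3158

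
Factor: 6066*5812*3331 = 2^3*3^2*337^1 * 1453^1*3331^1 = 117436376952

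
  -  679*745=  - 505855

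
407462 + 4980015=5387477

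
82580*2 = 165160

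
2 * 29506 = 59012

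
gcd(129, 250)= 1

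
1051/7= 150 + 1/7 = 150.14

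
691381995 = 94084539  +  597297456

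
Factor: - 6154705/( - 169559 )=5^1*13^ ( - 1 )*13043^ (- 1) * 1230941^1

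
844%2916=844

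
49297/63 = 49297/63= 782.49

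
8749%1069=197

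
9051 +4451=13502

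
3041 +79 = 3120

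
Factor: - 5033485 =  - 5^1*79^1*12743^1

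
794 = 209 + 585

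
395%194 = 7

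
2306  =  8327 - 6021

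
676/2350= 338/1175 = 0.29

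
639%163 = 150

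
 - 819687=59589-879276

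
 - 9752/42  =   - 233 + 17/21 = -232.19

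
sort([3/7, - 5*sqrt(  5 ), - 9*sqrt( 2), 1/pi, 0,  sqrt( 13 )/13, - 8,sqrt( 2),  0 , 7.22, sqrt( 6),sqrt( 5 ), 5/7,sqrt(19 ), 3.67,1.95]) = [ - 9*sqrt( 2 ),-5 * sqrt( 5), -8, 0,0,sqrt (13 ) /13 , 1/pi,3/7,5/7,sqrt(2) , 1.95, sqrt(5),sqrt(6),3.67,sqrt( 19),7.22 ]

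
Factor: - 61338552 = -2^3* 3^1*11^1*283^1 *821^1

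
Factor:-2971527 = -3^1*13^2 * 5861^1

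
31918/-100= -320+41/50=- 319.18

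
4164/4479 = 1388/1493 = 0.93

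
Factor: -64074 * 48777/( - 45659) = 3125337498/45659 = 2^1*3^2*59^1* 71^1*181^1 * 229^1*45659^( - 1) 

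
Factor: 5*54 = 2^1* 3^3*5^1 = 270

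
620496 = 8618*72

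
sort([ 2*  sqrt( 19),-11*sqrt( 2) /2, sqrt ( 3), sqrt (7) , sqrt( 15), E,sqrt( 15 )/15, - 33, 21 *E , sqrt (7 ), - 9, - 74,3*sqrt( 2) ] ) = [ - 74, - 33 , - 9, - 11 *sqrt(2)/2, sqrt( 15 ) /15 , sqrt( 3),  sqrt( 7),sqrt( 7 ) , E, sqrt (15),3*sqrt( 2 ), 2 * sqrt( 19) , 21*E ] 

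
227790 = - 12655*( - 18)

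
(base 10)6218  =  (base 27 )8E8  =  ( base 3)22112022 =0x184a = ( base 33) 5ne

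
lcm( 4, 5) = 20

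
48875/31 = 48875/31 = 1576.61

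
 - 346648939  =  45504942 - 392153881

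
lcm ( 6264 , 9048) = 81432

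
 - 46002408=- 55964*822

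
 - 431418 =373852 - 805270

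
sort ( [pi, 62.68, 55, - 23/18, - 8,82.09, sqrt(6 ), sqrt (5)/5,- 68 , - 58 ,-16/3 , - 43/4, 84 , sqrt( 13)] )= [- 68, - 58, - 43/4, - 8, - 16/3, - 23/18, sqrt( 5) /5, sqrt (6),pi , sqrt( 13 ) , 55, 62.68, 82.09, 84 ] 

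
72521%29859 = 12803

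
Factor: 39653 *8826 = 2^1*3^1 * 19^1*1471^1*2087^1 = 349977378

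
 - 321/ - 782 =321/782 = 0.41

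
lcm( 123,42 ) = 1722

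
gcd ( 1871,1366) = 1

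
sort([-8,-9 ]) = [ - 9, - 8 ]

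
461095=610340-149245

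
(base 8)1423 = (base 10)787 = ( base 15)377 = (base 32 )oj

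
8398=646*13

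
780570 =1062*735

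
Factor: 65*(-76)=-4940  =  -2^2*5^1*13^1*19^1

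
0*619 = 0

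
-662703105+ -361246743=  - 1023949848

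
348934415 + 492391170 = 841325585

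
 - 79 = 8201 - 8280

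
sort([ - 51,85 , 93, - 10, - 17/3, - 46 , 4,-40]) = [-51,-46,  -  40,-10,-17/3,4,85, 93 ]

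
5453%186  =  59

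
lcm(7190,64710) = 64710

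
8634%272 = 202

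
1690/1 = 1690 = 1690.00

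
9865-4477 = 5388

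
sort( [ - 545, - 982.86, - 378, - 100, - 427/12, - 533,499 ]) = [ - 982.86, - 545, - 533, - 378, - 100, - 427/12, 499]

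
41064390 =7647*5370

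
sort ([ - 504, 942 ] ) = [ - 504,942]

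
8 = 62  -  54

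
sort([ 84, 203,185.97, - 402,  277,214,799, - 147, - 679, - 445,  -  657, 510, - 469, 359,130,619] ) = [- 679, - 657, - 469, - 445, - 402,-147 , 84, 130, 185.97,203, 214, 277,359, 510 , 619,  799]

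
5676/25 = 5676/25 = 227.04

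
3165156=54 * 58614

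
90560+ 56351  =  146911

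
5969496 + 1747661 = 7717157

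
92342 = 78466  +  13876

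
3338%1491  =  356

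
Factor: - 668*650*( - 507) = 2^3*3^1 * 5^2*13^3*167^1 = 220139400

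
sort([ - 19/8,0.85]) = [-19/8,0.85] 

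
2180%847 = 486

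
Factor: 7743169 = 7^1 * 1106167^1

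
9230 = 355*26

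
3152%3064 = 88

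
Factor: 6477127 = 127^1*51001^1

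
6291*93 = 585063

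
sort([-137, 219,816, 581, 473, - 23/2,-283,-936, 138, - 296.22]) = [ - 936, - 296.22, - 283, - 137,-23/2,  138,219, 473 , 581, 816] 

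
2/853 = 2/853 = 0.00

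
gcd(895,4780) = 5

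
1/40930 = 1/40930 = 0.00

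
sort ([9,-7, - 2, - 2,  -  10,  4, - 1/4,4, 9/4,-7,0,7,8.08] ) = [-10, - 7 , - 7,- 2, - 2, -1/4,0,9/4,4,4,7,8.08,9 ]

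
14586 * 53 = 773058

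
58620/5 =11724 = 11724.00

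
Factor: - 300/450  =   - 2^1*3^( - 1 ) = - 2/3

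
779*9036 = 7039044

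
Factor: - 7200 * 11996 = -2^7* 3^2*5^2*2999^1 = -86371200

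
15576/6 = 2596  =  2596.00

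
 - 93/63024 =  - 31/21008 = -0.00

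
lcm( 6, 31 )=186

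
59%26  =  7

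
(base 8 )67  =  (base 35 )1k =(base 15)3A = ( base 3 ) 2001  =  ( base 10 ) 55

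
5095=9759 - 4664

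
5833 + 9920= 15753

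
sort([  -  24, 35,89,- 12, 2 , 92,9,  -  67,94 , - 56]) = [ - 67, - 56,-24, - 12, 2,9, 35, 89, 92,94]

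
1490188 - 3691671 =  - 2201483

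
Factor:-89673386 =-2^1*11^1*4076063^1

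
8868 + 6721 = 15589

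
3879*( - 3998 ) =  - 15508242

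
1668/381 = 4 + 48/127=4.38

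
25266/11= 2296 + 10/11 = 2296.91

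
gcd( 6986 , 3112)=2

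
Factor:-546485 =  - 5^1*109297^1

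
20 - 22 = - 2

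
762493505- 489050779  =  273442726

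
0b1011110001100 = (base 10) 6028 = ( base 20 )f18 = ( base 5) 143103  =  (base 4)1132030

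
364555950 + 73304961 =437860911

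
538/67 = 8 + 2/67= 8.03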